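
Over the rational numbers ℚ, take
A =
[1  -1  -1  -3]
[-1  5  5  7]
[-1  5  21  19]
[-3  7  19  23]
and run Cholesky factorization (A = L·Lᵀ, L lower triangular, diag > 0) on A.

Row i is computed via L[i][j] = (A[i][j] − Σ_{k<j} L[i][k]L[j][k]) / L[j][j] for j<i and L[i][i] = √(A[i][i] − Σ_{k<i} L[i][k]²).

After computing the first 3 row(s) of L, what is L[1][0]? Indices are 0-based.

L[1][0] = -1

Step 1: L[0][0] = √(1) = 1.
  L[1][0] = (-1) / L[0][0] = -1.
Step 2: L[1][1] = √(4) = 2.
  L[2][0] = (-1) / L[0][0] = -1.
  L[2][1] = (4) / L[1][1] = 2.
Step 3: L[2][2] = √(16) = 4.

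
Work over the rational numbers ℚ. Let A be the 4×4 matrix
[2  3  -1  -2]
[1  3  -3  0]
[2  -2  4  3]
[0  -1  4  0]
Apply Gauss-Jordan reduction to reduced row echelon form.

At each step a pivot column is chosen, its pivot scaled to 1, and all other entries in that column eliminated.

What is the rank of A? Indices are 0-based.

pivot(0,0)=2: scale R0 → (1, 3/2, -1/2, -1)
  clear (1,0): R1 −= (1)R0 → (0, 3/2, -5/2, 1)
  clear (2,0): R2 −= (2)R0 → (0, -5, 5, 5)
pivot(1,1)=3/2: scale R1 → (0, 1, -5/3, 2/3)
  clear (0,1): R0 −= (3/2)R1 → (1, 0, 2, -2)
  clear (2,1): R2 −= (-5)R1 → (0, 0, -10/3, 25/3)
  clear (3,1): R3 −= (-1)R1 → (0, 0, 7/3, 2/3)
pivot(2,2)=-10/3: scale R2 → (0, 0, 1, -5/2)
  clear (0,2): R0 −= (2)R2 → (1, 0, 0, 3)
  clear (1,2): R1 −= (-5/3)R2 → (0, 1, 0, -7/2)
  clear (3,2): R3 −= (7/3)R2 → (0, 0, 0, 13/2)
pivot(3,3)=13/2: scale R3 → (0, 0, 0, 1)
  clear (0,3): R0 −= (3)R3 → (1, 0, 0, 0)
  clear (1,3): R1 −= (-7/2)R3 → (0, 1, 0, 0)
  clear (2,3): R2 −= (-5/2)R3 → (0, 0, 1, 0)

rank = 4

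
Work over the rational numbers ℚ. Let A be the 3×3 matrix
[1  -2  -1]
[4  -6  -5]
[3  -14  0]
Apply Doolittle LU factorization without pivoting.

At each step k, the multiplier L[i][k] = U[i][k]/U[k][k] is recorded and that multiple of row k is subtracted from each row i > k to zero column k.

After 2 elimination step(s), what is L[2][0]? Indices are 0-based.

[col 0] pivot 1
  R1 -= 4*R0 → (0, 2, -1)  (L[1][0] := 4)
  R2 -= 3*R0 → (0, -8, 3)  (L[2][0] := 3)
[col 1] pivot 2
  R2 -= -4*R1 → (0, 0, -1)  (L[2][1] := -4)

L[2][0] = 3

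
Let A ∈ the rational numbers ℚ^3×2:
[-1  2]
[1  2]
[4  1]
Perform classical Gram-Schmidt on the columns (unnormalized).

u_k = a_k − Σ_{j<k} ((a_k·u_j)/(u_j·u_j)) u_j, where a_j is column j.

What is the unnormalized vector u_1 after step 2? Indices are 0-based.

u_1 = (20/9, 16/9, 1/9)

Step 1: u_0 = a_0 = (-1, 1, 4).
Step 2: u_1 = a_1 − (2/9)·u_0 = (20/9, 16/9, 1/9).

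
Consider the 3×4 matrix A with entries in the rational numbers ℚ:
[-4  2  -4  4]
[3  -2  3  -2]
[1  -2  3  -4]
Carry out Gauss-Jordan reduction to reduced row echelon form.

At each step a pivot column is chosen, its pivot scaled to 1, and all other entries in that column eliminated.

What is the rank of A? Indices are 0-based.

rank = 3

step 1: normalize row 0 (÷-4) = (1, -1/2, 1, -1)
  row 1: subtract 3×row0 = (0, -1/2, 0, 1)
  row 2: subtract 1×row0 = (0, -3/2, 2, -3)
step 2: normalize row 1 (÷-1/2) = (0, 1, 0, -2)
  row 0: subtract -1/2×row1 = (1, 0, 1, -2)
  row 2: subtract -3/2×row1 = (0, 0, 2, -6)
step 3: normalize row 2 (÷2) = (0, 0, 1, -3)
  row 0: subtract 1×row2 = (1, 0, 0, 1)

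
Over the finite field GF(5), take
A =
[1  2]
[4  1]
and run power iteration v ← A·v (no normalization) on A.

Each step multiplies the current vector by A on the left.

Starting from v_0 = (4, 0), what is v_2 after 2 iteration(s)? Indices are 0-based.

v_0 = (4, 0).
v_1 = A·v_0 = (4, 1).
v_2 = A·v_1 = (1, 2).

v_2 = (1, 2)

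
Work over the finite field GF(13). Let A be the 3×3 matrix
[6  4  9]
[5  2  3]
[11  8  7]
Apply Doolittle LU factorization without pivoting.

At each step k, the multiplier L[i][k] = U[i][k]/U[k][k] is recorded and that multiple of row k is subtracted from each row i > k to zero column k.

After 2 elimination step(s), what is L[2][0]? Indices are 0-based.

k=0: U[0][0]=6
  eliminate (1,0): mult=3, new row 1: (0, 3, 2); set L[1][0]=3
  eliminate (2,0): mult=4, new row 2: (0, 5, 10); set L[2][0]=4
k=1: U[1][1]=3
  eliminate (2,1): mult=6, new row 2: (0, 0, 11); set L[2][1]=6

L[2][0] = 4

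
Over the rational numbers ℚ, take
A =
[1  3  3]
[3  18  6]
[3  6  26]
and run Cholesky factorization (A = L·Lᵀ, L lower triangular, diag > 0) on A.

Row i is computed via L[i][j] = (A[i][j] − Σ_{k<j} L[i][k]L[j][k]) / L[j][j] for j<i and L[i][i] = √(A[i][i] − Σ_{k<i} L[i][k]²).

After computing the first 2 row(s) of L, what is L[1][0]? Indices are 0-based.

Step 1: L[0][0] = √(1) = 1.
  L[1][0] = (3) / L[0][0] = 3.
Step 2: L[1][1] = √(9) = 3.

L[1][0] = 3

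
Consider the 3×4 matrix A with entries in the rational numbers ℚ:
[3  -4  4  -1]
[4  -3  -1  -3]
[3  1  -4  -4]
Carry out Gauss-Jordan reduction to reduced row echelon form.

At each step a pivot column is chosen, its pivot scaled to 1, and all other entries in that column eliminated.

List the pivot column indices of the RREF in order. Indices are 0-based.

[1] R0 /= 3  ⇒  (1, -4/3, 4/3, -1/3)
     R1 -= 4·R0  ⇒  (0, 7/3, -19/3, -5/3)
     R2 -= 3·R0  ⇒  (0, 5, -8, -3)
[2] R1 /= 7/3  ⇒  (0, 1, -19/7, -5/7)
     R0 -= -4/3·R1  ⇒  (1, 0, -16/7, -9/7)
     R2 -= 5·R1  ⇒  (0, 0, 39/7, 4/7)
[3] R2 /= 39/7  ⇒  (0, 0, 1, 4/39)
     R0 -= -16/7·R2  ⇒  (1, 0, 0, -41/39)
     R1 -= -19/7·R2  ⇒  (0, 1, 0, -17/39)

pivot columns: 0, 1, 2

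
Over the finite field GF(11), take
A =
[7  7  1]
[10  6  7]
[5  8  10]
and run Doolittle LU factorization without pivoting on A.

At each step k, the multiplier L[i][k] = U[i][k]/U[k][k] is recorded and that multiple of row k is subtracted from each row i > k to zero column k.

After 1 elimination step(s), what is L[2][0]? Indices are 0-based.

L[2][0] = 7

k=0: U[0][0]=7
  eliminate (1,0): mult=3, new row 1: (0, 7, 4); set L[1][0]=3
  eliminate (2,0): mult=7, new row 2: (0, 3, 3); set L[2][0]=7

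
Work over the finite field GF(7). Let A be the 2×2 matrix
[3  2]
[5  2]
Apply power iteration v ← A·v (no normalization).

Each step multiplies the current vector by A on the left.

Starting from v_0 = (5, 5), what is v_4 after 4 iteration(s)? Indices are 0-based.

v_0 = (5, 5).
v_1 = A·v_0 = (4, 0).
v_2 = A·v_1 = (5, 6).
v_3 = A·v_2 = (6, 2).
v_4 = A·v_3 = (1, 6).

v_4 = (1, 6)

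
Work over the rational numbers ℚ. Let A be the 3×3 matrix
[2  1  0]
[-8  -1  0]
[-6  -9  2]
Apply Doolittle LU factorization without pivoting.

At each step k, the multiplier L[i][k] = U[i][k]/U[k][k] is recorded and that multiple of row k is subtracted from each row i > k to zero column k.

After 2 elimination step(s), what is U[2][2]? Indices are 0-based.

U[2][2] = 2

Step 1: pivot at (0,0) is 2.
  row1 ← row1 − (-4)·row0  ⇒  L[1][0]=-4, U row1=(0, 3, 0)
  row2 ← row2 − (-3)·row0  ⇒  L[2][0]=-3, U row2=(0, -6, 2)
Step 2: pivot at (1,1) is 3.
  row2 ← row2 − (-2)·row1  ⇒  L[2][1]=-2, U row2=(0, 0, 2)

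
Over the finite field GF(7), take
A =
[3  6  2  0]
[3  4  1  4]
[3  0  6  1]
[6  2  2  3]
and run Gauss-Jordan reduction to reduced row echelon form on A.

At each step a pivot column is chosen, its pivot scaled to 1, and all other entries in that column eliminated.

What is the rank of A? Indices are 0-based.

rank = 4

step 1: normalize row 0 (÷3) = (1, 2, 3, 0)
  row 1: subtract 3×row0 = (0, 5, 6, 4)
  row 2: subtract 3×row0 = (0, 1, 4, 1)
  row 3: subtract 6×row0 = (0, 4, 5, 3)
step 2: normalize row 1 (÷5) = (0, 1, 4, 5)
  row 0: subtract 2×row1 = (1, 0, 2, 4)
  row 2: subtract 1×row1 = (0, 0, 0, 3)
  row 3: subtract 4×row1 = (0, 0, 3, 4)
step 3: exchange rows 2,3
step 3: normalize row 2 (÷3) = (0, 0, 1, 6)
  row 0: subtract 2×row2 = (1, 0, 0, 6)
  row 1: subtract 4×row2 = (0, 1, 0, 2)
step 4: normalize row 3 (÷3) = (0, 0, 0, 1)
  row 0: subtract 6×row3 = (1, 0, 0, 0)
  row 1: subtract 2×row3 = (0, 1, 0, 0)
  row 2: subtract 6×row3 = (0, 0, 1, 0)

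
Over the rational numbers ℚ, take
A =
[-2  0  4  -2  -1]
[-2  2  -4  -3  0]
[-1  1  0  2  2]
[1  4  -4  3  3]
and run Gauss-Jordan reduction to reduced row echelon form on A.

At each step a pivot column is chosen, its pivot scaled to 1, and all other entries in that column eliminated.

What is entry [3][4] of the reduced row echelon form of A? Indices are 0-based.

M[3][4] = 27/41

step 1: normalize row 0 (÷-2) = (1, 0, -2, 1, 1/2)
  row 1: subtract -2×row0 = (0, 2, -8, -1, 1)
  row 2: subtract -1×row0 = (0, 1, -2, 3, 5/2)
  row 3: subtract 1×row0 = (0, 4, -2, 2, 5/2)
step 2: normalize row 1 (÷2) = (0, 1, -4, -1/2, 1/2)
  row 2: subtract 1×row1 = (0, 0, 2, 7/2, 2)
  row 3: subtract 4×row1 = (0, 0, 14, 4, 1/2)
step 3: normalize row 2 (÷2) = (0, 0, 1, 7/4, 1)
  row 0: subtract -2×row2 = (1, 0, 0, 9/2, 5/2)
  row 1: subtract -4×row2 = (0, 1, 0, 13/2, 9/2)
  row 3: subtract 14×row2 = (0, 0, 0, -41/2, -27/2)
step 4: normalize row 3 (÷-41/2) = (0, 0, 0, 1, 27/41)
  row 0: subtract 9/2×row3 = (1, 0, 0, 0, -19/41)
  row 1: subtract 13/2×row3 = (0, 1, 0, 0, 9/41)
  row 2: subtract 7/4×row3 = (0, 0, 1, 0, -25/164)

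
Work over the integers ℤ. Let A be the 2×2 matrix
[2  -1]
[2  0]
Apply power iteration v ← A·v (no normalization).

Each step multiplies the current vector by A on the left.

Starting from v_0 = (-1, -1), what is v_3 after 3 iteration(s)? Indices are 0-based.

v_0 = (-1, -1).
v_1 = A·v_0 = (-1, -2).
v_2 = A·v_1 = (0, -2).
v_3 = A·v_2 = (2, 0).

v_3 = (2, 0)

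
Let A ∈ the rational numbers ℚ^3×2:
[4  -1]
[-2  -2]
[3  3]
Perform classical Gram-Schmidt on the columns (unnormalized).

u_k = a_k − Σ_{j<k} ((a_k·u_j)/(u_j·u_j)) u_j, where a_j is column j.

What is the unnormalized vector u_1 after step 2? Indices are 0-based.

Step 1: u_0 = a_0 = (4, -2, 3).
Step 2: u_1 = a_1 − (9/29)·u_0 = (-65/29, -40/29, 60/29).

u_1 = (-65/29, -40/29, 60/29)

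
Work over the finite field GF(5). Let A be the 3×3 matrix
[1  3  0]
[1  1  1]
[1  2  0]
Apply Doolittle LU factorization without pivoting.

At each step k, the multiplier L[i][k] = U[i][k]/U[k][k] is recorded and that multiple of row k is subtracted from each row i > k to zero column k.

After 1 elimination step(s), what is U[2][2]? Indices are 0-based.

U[2][2] = 0

k=0: U[0][0]=1
  eliminate (1,0): mult=1, new row 1: (0, 3, 1); set L[1][0]=1
  eliminate (2,0): mult=1, new row 2: (0, 4, 0); set L[2][0]=1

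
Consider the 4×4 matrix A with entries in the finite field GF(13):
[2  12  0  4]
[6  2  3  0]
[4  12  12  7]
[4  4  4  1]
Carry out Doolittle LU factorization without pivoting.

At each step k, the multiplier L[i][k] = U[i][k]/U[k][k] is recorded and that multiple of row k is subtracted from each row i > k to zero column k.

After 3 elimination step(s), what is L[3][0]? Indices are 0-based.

k=0: U[0][0]=2
  eliminate (1,0): mult=3, new row 1: (0, 5, 3, 1); set L[1][0]=3
  eliminate (2,0): mult=2, new row 2: (0, 1, 12, 12); set L[2][0]=2
  eliminate (3,0): mult=2, new row 3: (0, 6, 4, 6); set L[3][0]=2
k=1: U[1][1]=5
  eliminate (2,1): mult=8, new row 2: (0, 0, 1, 4); set L[2][1]=8
  eliminate (3,1): mult=9, new row 3: (0, 0, 3, 10); set L[3][1]=9
k=2: U[2][2]=1
  eliminate (3,2): mult=3, new row 3: (0, 0, 0, 11); set L[3][2]=3

L[3][0] = 2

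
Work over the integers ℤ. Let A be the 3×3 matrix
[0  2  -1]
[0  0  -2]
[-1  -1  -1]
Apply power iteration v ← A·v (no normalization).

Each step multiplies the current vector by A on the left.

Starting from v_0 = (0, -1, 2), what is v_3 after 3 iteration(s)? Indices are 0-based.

v_3 = (-5, -18, -4)

v_0 = (0, -1, 2).
v_1 = A·v_0 = (-4, -4, -1).
v_2 = A·v_1 = (-7, 2, 9).
v_3 = A·v_2 = (-5, -18, -4).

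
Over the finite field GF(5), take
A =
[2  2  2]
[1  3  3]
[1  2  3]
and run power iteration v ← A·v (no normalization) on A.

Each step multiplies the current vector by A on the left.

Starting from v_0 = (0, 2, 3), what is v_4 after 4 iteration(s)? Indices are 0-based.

v_0 = (0, 2, 3).
v_1 = A·v_0 = (0, 0, 3).
v_2 = A·v_1 = (1, 4, 4).
v_3 = A·v_2 = (3, 0, 1).
v_4 = A·v_3 = (3, 1, 1).

v_4 = (3, 1, 1)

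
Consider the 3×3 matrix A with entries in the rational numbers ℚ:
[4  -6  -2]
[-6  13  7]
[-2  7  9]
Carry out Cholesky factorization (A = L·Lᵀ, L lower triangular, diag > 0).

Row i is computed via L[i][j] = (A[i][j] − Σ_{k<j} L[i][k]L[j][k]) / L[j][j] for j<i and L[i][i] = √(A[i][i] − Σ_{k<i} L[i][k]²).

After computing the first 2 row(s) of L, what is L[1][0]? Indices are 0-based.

Step 1: L[0][0] = √(4) = 2.
  L[1][0] = (-6) / L[0][0] = -3.
Step 2: L[1][1] = √(4) = 2.

L[1][0] = -3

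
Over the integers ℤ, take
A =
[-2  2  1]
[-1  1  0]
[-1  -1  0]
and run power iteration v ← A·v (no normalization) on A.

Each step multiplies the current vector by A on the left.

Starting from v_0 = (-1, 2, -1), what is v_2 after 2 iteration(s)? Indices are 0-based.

v_0 = (-1, 2, -1).
v_1 = A·v_0 = (5, 3, -1).
v_2 = A·v_1 = (-5, -2, -8).

v_2 = (-5, -2, -8)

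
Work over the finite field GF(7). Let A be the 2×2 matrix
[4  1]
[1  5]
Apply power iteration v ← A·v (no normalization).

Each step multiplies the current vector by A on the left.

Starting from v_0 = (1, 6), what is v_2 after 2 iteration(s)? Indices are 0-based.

v_2 = (1, 4)

v_0 = (1, 6).
v_1 = A·v_0 = (3, 3).
v_2 = A·v_1 = (1, 4).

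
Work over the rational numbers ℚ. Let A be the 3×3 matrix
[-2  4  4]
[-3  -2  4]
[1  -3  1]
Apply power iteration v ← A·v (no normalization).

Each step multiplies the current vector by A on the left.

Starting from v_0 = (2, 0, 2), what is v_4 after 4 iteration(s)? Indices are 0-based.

v_0 = (2, 0, 2).
v_1 = A·v_0 = (4, 2, 4).
v_2 = A·v_1 = (16, 0, 2).
v_3 = A·v_2 = (-24, -40, 18).
v_4 = A·v_3 = (-40, 224, 114).

v_4 = (-40, 224, 114)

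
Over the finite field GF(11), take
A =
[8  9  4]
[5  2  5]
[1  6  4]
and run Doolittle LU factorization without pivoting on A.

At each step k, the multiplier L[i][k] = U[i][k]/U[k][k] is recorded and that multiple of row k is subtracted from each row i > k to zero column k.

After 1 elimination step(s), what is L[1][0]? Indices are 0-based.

L[1][0] = 2

Step 1: pivot at (0,0) is 8.
  row1 ← row1 − (2)·row0  ⇒  L[1][0]=2, U row1=(0, 6, 8)
  row2 ← row2 − (7)·row0  ⇒  L[2][0]=7, U row2=(0, 9, 9)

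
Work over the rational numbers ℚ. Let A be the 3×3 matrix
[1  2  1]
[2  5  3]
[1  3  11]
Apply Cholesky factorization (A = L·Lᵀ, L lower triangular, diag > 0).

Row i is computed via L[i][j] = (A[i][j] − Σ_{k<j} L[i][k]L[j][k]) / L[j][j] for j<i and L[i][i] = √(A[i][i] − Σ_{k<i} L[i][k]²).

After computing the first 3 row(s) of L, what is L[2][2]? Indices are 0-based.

Step 1: L[0][0] = √(1) = 1.
  L[1][0] = (2) / L[0][0] = 2.
Step 2: L[1][1] = √(1) = 1.
  L[2][0] = (1) / L[0][0] = 1.
  L[2][1] = (1) / L[1][1] = 1.
Step 3: L[2][2] = √(9) = 3.

L[2][2] = 3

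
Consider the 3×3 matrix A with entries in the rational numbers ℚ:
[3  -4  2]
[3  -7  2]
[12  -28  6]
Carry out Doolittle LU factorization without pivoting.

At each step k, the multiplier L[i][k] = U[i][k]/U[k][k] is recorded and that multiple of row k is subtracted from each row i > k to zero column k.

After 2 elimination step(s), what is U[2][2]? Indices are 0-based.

U[2][2] = -2

k=0: U[0][0]=3
  eliminate (1,0): mult=1, new row 1: (0, -3, 0); set L[1][0]=1
  eliminate (2,0): mult=4, new row 2: (0, -12, -2); set L[2][0]=4
k=1: U[1][1]=-3
  eliminate (2,1): mult=4, new row 2: (0, 0, -2); set L[2][1]=4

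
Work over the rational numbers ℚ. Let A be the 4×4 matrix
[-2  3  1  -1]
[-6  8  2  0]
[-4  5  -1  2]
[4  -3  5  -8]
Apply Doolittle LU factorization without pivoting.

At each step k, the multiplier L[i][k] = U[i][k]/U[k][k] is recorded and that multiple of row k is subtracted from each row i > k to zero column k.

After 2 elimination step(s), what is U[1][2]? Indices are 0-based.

Step 1: pivot at (0,0) is -2.
  row1 ← row1 − (3)·row0  ⇒  L[1][0]=3, U row1=(0, -1, -1, 3)
  row2 ← row2 − (2)·row0  ⇒  L[2][0]=2, U row2=(0, -1, -3, 4)
  row3 ← row3 − (-2)·row0  ⇒  L[3][0]=-2, U row3=(0, 3, 7, -10)
Step 2: pivot at (1,1) is -1.
  row2 ← row2 − (1)·row1  ⇒  L[2][1]=1, U row2=(0, 0, -2, 1)
  row3 ← row3 − (-3)·row1  ⇒  L[3][1]=-3, U row3=(0, 0, 4, -1)

U[1][2] = -1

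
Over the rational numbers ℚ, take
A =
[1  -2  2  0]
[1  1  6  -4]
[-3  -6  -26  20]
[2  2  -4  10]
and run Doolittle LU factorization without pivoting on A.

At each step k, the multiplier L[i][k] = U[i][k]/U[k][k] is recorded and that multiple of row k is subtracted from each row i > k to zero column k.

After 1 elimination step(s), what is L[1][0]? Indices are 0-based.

Step 1: pivot at (0,0) is 1.
  row1 ← row1 − (1)·row0  ⇒  L[1][0]=1, U row1=(0, 3, 4, -4)
  row2 ← row2 − (-3)·row0  ⇒  L[2][0]=-3, U row2=(0, -12, -20, 20)
  row3 ← row3 − (2)·row0  ⇒  L[3][0]=2, U row3=(0, 6, -8, 10)

L[1][0] = 1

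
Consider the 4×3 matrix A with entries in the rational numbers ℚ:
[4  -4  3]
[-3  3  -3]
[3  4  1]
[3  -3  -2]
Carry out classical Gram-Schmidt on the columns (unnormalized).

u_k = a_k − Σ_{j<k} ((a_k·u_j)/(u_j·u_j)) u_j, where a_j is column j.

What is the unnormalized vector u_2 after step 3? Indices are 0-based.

u_2 = (21/17, -57/34, 0, -113/34)

Step 1: u_0 = a_0 = (4, -3, 3, 3).
Step 2: u_1 = a_1 − (-22/43)·u_0 = (-84/43, 63/43, 238/43, -63/43).
Step 3: u_2 = a_2 − (18/43)·u_0 − (-11/238)·u_1 = (21/17, -57/34, 0, -113/34).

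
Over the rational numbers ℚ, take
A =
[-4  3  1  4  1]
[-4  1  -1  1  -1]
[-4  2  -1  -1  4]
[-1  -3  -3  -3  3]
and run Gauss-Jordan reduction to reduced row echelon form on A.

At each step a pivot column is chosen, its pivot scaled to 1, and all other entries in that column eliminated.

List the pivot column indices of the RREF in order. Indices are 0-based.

step 1: normalize row 0 (÷-4) = (1, -3/4, -1/4, -1, -1/4)
  row 1: subtract -4×row0 = (0, -2, -2, -3, -2)
  row 2: subtract -4×row0 = (0, -1, -2, -5, 3)
  row 3: subtract -1×row0 = (0, -15/4, -13/4, -4, 11/4)
step 2: normalize row 1 (÷-2) = (0, 1, 1, 3/2, 1)
  row 0: subtract -3/4×row1 = (1, 0, 1/2, 1/8, 1/2)
  row 2: subtract -1×row1 = (0, 0, -1, -7/2, 4)
  row 3: subtract -15/4×row1 = (0, 0, 1/2, 13/8, 13/2)
step 3: normalize row 2 (÷-1) = (0, 0, 1, 7/2, -4)
  row 0: subtract 1/2×row2 = (1, 0, 0, -13/8, 5/2)
  row 1: subtract 1×row2 = (0, 1, 0, -2, 5)
  row 3: subtract 1/2×row2 = (0, 0, 0, -1/8, 17/2)
step 4: normalize row 3 (÷-1/8) = (0, 0, 0, 1, -68)
  row 0: subtract -13/8×row3 = (1, 0, 0, 0, -108)
  row 1: subtract -2×row3 = (0, 1, 0, 0, -131)
  row 2: subtract 7/2×row3 = (0, 0, 1, 0, 234)

pivot columns: 0, 1, 2, 3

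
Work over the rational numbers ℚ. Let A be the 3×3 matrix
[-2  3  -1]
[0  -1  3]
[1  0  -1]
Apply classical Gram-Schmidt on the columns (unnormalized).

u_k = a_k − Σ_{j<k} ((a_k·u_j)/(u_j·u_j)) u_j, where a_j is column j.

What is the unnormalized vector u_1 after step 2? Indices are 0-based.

u_1 = (3/5, -1, 6/5)

Step 1: u_0 = a_0 = (-2, 0, 1).
Step 2: u_1 = a_1 − (-6/5)·u_0 = (3/5, -1, 6/5).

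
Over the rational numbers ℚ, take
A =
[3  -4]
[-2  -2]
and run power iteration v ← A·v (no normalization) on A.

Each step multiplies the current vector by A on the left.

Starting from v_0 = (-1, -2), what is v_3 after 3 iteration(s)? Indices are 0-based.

v_3 = (61, 62)

v_0 = (-1, -2).
v_1 = A·v_0 = (5, 6).
v_2 = A·v_1 = (-9, -22).
v_3 = A·v_2 = (61, 62).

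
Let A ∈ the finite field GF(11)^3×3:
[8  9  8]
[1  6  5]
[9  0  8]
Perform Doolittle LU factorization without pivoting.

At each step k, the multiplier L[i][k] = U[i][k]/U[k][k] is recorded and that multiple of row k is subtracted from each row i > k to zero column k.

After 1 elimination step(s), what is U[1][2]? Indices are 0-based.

U[1][2] = 4

k=0: U[0][0]=8
  eliminate (1,0): mult=7, new row 1: (0, 9, 4); set L[1][0]=7
  eliminate (2,0): mult=8, new row 2: (0, 5, 10); set L[2][0]=8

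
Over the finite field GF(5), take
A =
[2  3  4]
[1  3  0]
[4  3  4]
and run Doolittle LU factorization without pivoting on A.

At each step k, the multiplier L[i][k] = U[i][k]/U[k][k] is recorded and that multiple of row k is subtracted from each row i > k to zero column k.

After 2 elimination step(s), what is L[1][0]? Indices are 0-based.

L[1][0] = 3

k=0: U[0][0]=2
  eliminate (1,0): mult=3, new row 1: (0, 4, 3); set L[1][0]=3
  eliminate (2,0): mult=2, new row 2: (0, 2, 1); set L[2][0]=2
k=1: U[1][1]=4
  eliminate (2,1): mult=3, new row 2: (0, 0, 2); set L[2][1]=3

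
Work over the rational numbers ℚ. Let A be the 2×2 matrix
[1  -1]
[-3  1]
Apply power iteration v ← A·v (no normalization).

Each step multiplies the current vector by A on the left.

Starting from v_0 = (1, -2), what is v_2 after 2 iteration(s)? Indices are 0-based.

v_2 = (8, -14)

v_0 = (1, -2).
v_1 = A·v_0 = (3, -5).
v_2 = A·v_1 = (8, -14).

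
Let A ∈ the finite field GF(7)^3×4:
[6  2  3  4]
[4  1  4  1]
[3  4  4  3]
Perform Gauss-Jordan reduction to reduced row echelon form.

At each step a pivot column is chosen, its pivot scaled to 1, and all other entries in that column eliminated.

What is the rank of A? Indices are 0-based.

pivot(0,0)=6: scale R0 → (1, 5, 4, 3)
  clear (1,0): R1 −= (4)R0 → (0, 2, 2, 3)
  clear (2,0): R2 −= (3)R0 → (0, 3, 6, 1)
pivot(1,1)=2: scale R1 → (0, 1, 1, 5)
  clear (0,1): R0 −= (5)R1 → (1, 0, 6, 6)
  clear (2,1): R2 −= (3)R1 → (0, 0, 3, 0)
pivot(2,2)=3: scale R2 → (0, 0, 1, 0)
  clear (0,2): R0 −= (6)R2 → (1, 0, 0, 6)
  clear (1,2): R1 −= (1)R2 → (0, 1, 0, 5)

rank = 3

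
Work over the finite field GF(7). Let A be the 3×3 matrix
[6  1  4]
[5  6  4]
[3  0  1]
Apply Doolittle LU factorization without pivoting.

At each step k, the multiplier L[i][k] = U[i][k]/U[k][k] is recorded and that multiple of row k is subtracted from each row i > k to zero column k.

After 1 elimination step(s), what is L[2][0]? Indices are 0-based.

L[2][0] = 4

[col 0] pivot 6
  R1 -= 2*R0 → (0, 4, 3)  (L[1][0] := 2)
  R2 -= 4*R0 → (0, 3, 6)  (L[2][0] := 4)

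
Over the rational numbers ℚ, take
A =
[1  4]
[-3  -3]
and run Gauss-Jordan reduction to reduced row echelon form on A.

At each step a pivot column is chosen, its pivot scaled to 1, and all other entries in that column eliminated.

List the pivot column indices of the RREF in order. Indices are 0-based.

pivot columns: 0, 1

pivot(0,0)=1: scale R0 → (1, 4)
  clear (1,0): R1 −= (-3)R0 → (0, 9)
pivot(1,1)=9: scale R1 → (0, 1)
  clear (0,1): R0 −= (4)R1 → (1, 0)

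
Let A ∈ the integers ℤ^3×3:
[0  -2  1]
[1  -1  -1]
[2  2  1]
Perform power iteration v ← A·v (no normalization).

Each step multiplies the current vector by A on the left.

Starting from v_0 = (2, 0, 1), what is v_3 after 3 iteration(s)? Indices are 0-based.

v_0 = (2, 0, 1).
v_1 = A·v_0 = (1, 1, 5).
v_2 = A·v_1 = (3, -5, 9).
v_3 = A·v_2 = (19, -1, 5).

v_3 = (19, -1, 5)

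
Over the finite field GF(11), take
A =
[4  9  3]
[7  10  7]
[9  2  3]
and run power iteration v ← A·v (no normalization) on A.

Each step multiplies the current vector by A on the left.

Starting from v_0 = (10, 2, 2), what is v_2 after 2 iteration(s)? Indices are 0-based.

v_2 = (7, 10, 6)

v_0 = (10, 2, 2).
v_1 = A·v_0 = (9, 5, 1).
v_2 = A·v_1 = (7, 10, 6).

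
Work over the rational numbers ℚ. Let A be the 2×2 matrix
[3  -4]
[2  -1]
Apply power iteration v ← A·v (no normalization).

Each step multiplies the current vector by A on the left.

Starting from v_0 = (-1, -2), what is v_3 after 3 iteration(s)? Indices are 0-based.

v_0 = (-1, -2).
v_1 = A·v_0 = (5, 0).
v_2 = A·v_1 = (15, 10).
v_3 = A·v_2 = (5, 20).

v_3 = (5, 20)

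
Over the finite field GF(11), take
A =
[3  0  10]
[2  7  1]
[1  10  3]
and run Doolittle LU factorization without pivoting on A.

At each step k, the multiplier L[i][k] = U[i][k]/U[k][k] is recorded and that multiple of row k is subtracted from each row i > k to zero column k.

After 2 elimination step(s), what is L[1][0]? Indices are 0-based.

L[1][0] = 8

[col 0] pivot 3
  R1 -= 8*R0 → (0, 7, 9)  (L[1][0] := 8)
  R2 -= 4*R0 → (0, 10, 7)  (L[2][0] := 4)
[col 1] pivot 7
  R2 -= 3*R1 → (0, 0, 2)  (L[2][1] := 3)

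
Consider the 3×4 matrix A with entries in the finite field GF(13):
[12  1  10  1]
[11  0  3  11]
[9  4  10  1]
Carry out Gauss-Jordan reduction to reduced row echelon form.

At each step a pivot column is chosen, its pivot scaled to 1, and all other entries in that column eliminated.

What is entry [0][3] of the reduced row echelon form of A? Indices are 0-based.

step 1: normalize row 0 (÷12) = (1, 12, 3, 12)
  row 1: subtract 11×row0 = (0, 11, 9, 9)
  row 2: subtract 9×row0 = (0, 0, 9, 10)
step 2: normalize row 1 (÷11) = (0, 1, 2, 2)
  row 0: subtract 12×row1 = (1, 0, 5, 1)
step 3: normalize row 2 (÷9) = (0, 0, 1, 4)
  row 0: subtract 5×row2 = (1, 0, 0, 7)
  row 1: subtract 2×row2 = (0, 1, 0, 7)

M[0][3] = 7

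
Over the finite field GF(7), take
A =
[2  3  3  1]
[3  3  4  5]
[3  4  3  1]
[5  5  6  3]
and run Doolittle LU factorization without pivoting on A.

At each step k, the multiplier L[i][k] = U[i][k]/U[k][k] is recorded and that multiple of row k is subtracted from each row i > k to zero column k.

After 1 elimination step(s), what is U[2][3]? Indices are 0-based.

k=0: U[0][0]=2
  eliminate (1,0): mult=5, new row 1: (0, 2, 3, 0); set L[1][0]=5
  eliminate (2,0): mult=5, new row 2: (0, 3, 2, 3); set L[2][0]=5
  eliminate (3,0): mult=6, new row 3: (0, 1, 2, 4); set L[3][0]=6

U[2][3] = 3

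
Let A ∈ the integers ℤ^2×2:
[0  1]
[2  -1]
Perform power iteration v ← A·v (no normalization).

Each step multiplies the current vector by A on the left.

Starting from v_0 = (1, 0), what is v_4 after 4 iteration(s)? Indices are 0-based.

v_0 = (1, 0).
v_1 = A·v_0 = (0, 2).
v_2 = A·v_1 = (2, -2).
v_3 = A·v_2 = (-2, 6).
v_4 = A·v_3 = (6, -10).

v_4 = (6, -10)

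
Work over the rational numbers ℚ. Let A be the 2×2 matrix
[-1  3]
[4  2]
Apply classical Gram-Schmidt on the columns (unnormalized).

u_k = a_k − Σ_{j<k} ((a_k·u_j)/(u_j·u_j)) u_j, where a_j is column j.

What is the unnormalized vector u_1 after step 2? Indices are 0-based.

u_1 = (56/17, 14/17)

Step 1: u_0 = a_0 = (-1, 4).
Step 2: u_1 = a_1 − (5/17)·u_0 = (56/17, 14/17).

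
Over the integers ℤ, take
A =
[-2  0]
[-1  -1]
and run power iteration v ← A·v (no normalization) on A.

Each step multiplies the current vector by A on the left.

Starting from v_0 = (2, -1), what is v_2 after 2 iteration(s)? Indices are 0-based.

v_0 = (2, -1).
v_1 = A·v_0 = (-4, -1).
v_2 = A·v_1 = (8, 5).

v_2 = (8, 5)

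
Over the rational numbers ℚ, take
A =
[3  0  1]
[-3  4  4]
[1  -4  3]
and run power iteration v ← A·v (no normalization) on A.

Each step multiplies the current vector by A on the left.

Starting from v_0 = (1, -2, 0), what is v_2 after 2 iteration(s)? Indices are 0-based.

v_0 = (1, -2, 0).
v_1 = A·v_0 = (3, -11, 9).
v_2 = A·v_1 = (18, -17, 74).

v_2 = (18, -17, 74)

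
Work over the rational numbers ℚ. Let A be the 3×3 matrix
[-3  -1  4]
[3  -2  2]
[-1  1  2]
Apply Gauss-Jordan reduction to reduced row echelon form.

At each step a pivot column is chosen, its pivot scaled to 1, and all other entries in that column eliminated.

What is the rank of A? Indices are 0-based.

rank = 3

step 1: normalize row 0 (÷-3) = (1, 1/3, -4/3)
  row 1: subtract 3×row0 = (0, -3, 6)
  row 2: subtract -1×row0 = (0, 4/3, 2/3)
step 2: normalize row 1 (÷-3) = (0, 1, -2)
  row 0: subtract 1/3×row1 = (1, 0, -2/3)
  row 2: subtract 4/3×row1 = (0, 0, 10/3)
step 3: normalize row 2 (÷10/3) = (0, 0, 1)
  row 0: subtract -2/3×row2 = (1, 0, 0)
  row 1: subtract -2×row2 = (0, 1, 0)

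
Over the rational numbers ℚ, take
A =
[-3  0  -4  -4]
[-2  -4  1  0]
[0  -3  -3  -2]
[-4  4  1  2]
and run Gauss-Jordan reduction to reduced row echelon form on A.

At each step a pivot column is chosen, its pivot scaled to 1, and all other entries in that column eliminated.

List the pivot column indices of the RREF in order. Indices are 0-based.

pivot columns: 0, 1, 2, 3

pivot(0,0)=-3: scale R0 → (1, 0, 4/3, 4/3)
  clear (1,0): R1 −= (-2)R0 → (0, -4, 11/3, 8/3)
  clear (3,0): R3 −= (-4)R0 → (0, 4, 19/3, 22/3)
pivot(1,1)=-4: scale R1 → (0, 1, -11/12, -2/3)
  clear (2,1): R2 −= (-3)R1 → (0, 0, -23/4, -4)
  clear (3,1): R3 −= (4)R1 → (0, 0, 10, 10)
pivot(2,2)=-23/4: scale R2 → (0, 0, 1, 16/23)
  clear (0,2): R0 −= (4/3)R2 → (1, 0, 0, 28/69)
  clear (1,2): R1 −= (-11/12)R2 → (0, 1, 0, -2/69)
  clear (3,2): R3 −= (10)R2 → (0, 0, 0, 70/23)
pivot(3,3)=70/23: scale R3 → (0, 0, 0, 1)
  clear (0,3): R0 −= (28/69)R3 → (1, 0, 0, 0)
  clear (1,3): R1 −= (-2/69)R3 → (0, 1, 0, 0)
  clear (2,3): R2 −= (16/23)R3 → (0, 0, 1, 0)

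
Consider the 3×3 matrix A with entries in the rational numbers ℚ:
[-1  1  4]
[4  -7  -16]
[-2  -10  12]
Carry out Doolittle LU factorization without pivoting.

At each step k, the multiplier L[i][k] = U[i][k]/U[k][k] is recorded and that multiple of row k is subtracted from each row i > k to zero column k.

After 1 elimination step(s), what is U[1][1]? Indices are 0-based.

[col 0] pivot -1
  R1 -= -4*R0 → (0, -3, 0)  (L[1][0] := -4)
  R2 -= 2*R0 → (0, -12, 4)  (L[2][0] := 2)

U[1][1] = -3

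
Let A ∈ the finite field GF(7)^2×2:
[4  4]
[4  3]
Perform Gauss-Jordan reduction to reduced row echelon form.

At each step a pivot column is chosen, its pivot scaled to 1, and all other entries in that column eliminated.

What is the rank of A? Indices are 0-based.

[1] R0 /= 4  ⇒  (1, 1)
     R1 -= 4·R0  ⇒  (0, 6)
[2] R1 /= 6  ⇒  (0, 1)
     R0 -= 1·R1  ⇒  (1, 0)

rank = 2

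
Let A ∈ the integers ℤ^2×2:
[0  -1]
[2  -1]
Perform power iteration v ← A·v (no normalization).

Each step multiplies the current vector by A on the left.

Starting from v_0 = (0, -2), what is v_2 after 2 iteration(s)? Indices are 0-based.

v_2 = (-2, 2)

v_0 = (0, -2).
v_1 = A·v_0 = (2, 2).
v_2 = A·v_1 = (-2, 2).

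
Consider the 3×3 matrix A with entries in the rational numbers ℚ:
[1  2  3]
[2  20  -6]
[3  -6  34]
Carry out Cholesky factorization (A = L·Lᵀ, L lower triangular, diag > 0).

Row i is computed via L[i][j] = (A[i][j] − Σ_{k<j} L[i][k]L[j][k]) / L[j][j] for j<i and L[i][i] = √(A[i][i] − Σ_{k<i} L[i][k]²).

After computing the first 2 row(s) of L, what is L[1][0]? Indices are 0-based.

Step 1: L[0][0] = √(1) = 1.
  L[1][0] = (2) / L[0][0] = 2.
Step 2: L[1][1] = √(16) = 4.

L[1][0] = 2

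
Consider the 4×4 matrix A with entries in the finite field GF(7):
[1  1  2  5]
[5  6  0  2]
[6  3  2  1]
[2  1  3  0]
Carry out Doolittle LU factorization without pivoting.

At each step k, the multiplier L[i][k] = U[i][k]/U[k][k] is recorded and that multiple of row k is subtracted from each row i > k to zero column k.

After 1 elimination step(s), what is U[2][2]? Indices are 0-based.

Step 1: pivot at (0,0) is 1.
  row1 ← row1 − (5)·row0  ⇒  L[1][0]=5, U row1=(0, 1, 4, 5)
  row2 ← row2 − (6)·row0  ⇒  L[2][0]=6, U row2=(0, 4, 4, 6)
  row3 ← row3 − (2)·row0  ⇒  L[3][0]=2, U row3=(0, 6, 6, 4)

U[2][2] = 4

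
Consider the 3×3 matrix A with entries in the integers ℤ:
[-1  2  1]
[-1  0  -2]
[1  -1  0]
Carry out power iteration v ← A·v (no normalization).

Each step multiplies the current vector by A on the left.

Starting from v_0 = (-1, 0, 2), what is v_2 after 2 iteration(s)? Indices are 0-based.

v_0 = (-1, 0, 2).
v_1 = A·v_0 = (3, -3, -1).
v_2 = A·v_1 = (-10, -1, 6).

v_2 = (-10, -1, 6)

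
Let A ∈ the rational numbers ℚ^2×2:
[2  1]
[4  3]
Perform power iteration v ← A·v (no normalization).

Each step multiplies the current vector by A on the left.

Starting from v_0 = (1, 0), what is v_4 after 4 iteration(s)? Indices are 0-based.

v_4 = (164, 420)

v_0 = (1, 0).
v_1 = A·v_0 = (2, 4).
v_2 = A·v_1 = (8, 20).
v_3 = A·v_2 = (36, 92).
v_4 = A·v_3 = (164, 420).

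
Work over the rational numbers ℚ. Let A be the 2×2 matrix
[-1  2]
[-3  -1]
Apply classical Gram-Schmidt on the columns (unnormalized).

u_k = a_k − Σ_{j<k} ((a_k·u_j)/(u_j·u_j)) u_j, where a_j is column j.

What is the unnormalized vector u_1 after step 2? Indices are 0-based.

u_1 = (21/10, -7/10)

Step 1: u_0 = a_0 = (-1, -3).
Step 2: u_1 = a_1 − (1/10)·u_0 = (21/10, -7/10).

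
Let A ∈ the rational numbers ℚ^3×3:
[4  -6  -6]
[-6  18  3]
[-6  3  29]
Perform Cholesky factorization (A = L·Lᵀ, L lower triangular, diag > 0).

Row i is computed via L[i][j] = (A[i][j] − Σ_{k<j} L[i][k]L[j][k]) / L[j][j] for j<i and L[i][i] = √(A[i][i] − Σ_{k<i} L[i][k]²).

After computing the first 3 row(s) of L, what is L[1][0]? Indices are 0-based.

L[1][0] = -3

Step 1: L[0][0] = √(4) = 2.
  L[1][0] = (-6) / L[0][0] = -3.
Step 2: L[1][1] = √(9) = 3.
  L[2][0] = (-6) / L[0][0] = -3.
  L[2][1] = (-6) / L[1][1] = -2.
Step 3: L[2][2] = √(16) = 4.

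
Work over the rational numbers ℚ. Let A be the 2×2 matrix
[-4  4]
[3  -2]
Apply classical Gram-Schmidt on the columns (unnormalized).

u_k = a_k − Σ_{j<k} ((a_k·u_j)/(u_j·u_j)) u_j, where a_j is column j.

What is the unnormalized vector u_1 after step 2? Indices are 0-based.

Step 1: u_0 = a_0 = (-4, 3).
Step 2: u_1 = a_1 − (-22/25)·u_0 = (12/25, 16/25).

u_1 = (12/25, 16/25)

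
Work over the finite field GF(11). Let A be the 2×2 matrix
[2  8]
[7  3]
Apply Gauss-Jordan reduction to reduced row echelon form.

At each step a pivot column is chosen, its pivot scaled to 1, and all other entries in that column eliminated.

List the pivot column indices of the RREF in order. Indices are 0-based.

pivot columns: 0, 1

step 1: normalize row 0 (÷2) = (1, 4)
  row 1: subtract 7×row0 = (0, 8)
step 2: normalize row 1 (÷8) = (0, 1)
  row 0: subtract 4×row1 = (1, 0)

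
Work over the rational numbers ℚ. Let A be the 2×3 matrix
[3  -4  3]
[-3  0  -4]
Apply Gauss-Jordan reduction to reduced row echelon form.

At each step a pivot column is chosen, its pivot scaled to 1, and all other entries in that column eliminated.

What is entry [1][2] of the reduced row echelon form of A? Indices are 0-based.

step 1: normalize row 0 (÷3) = (1, -4/3, 1)
  row 1: subtract -3×row0 = (0, -4, -1)
step 2: normalize row 1 (÷-4) = (0, 1, 1/4)
  row 0: subtract -4/3×row1 = (1, 0, 4/3)

M[1][2] = 1/4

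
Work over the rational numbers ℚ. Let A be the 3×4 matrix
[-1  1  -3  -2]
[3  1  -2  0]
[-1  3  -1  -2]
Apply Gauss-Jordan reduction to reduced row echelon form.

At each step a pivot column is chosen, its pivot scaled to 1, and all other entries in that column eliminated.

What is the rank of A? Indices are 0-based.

rank = 3

step 1: normalize row 0 (÷-1) = (1, -1, 3, 2)
  row 1: subtract 3×row0 = (0, 4, -11, -6)
  row 2: subtract -1×row0 = (0, 2, 2, 0)
step 2: normalize row 1 (÷4) = (0, 1, -11/4, -3/2)
  row 0: subtract -1×row1 = (1, 0, 1/4, 1/2)
  row 2: subtract 2×row1 = (0, 0, 15/2, 3)
step 3: normalize row 2 (÷15/2) = (0, 0, 1, 2/5)
  row 0: subtract 1/4×row2 = (1, 0, 0, 2/5)
  row 1: subtract -11/4×row2 = (0, 1, 0, -2/5)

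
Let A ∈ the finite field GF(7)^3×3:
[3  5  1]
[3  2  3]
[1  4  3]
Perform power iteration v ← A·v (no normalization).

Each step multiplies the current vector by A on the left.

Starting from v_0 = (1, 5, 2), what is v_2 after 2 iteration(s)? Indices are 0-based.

v_2 = (2, 6, 5)

v_0 = (1, 5, 2).
v_1 = A·v_0 = (2, 5, 6).
v_2 = A·v_1 = (2, 6, 5).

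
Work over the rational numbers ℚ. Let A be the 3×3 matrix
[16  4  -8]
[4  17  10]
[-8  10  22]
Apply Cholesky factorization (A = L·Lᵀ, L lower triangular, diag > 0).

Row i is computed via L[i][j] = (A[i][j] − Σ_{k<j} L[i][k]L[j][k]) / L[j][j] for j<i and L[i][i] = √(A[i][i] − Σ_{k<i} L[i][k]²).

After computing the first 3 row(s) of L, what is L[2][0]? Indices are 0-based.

Step 1: L[0][0] = √(16) = 4.
  L[1][0] = (4) / L[0][0] = 1.
Step 2: L[1][1] = √(16) = 4.
  L[2][0] = (-8) / L[0][0] = -2.
  L[2][1] = (12) / L[1][1] = 3.
Step 3: L[2][2] = √(9) = 3.

L[2][0] = -2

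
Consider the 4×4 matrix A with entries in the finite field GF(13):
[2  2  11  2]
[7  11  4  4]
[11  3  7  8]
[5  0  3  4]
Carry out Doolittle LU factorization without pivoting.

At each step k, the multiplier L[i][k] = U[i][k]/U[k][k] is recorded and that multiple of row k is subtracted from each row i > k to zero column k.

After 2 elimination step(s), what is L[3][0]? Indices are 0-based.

L[3][0] = 9

k=0: U[0][0]=2
  eliminate (1,0): mult=10, new row 1: (0, 4, 11, 10); set L[1][0]=10
  eliminate (2,0): mult=12, new row 2: (0, 5, 5, 10); set L[2][0]=12
  eliminate (3,0): mult=9, new row 3: (0, 8, 8, 12); set L[3][0]=9
k=1: U[1][1]=4
  eliminate (2,1): mult=11, new row 2: (0, 0, 1, 4); set L[2][1]=11
  eliminate (3,1): mult=2, new row 3: (0, 0, 12, 5); set L[3][1]=2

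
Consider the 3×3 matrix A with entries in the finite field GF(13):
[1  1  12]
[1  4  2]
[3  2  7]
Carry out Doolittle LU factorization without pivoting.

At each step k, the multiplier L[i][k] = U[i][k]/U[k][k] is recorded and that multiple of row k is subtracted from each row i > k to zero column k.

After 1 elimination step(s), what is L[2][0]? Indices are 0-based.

Step 1: pivot at (0,0) is 1.
  row1 ← row1 − (1)·row0  ⇒  L[1][0]=1, U row1=(0, 3, 3)
  row2 ← row2 − (3)·row0  ⇒  L[2][0]=3, U row2=(0, 12, 10)

L[2][0] = 3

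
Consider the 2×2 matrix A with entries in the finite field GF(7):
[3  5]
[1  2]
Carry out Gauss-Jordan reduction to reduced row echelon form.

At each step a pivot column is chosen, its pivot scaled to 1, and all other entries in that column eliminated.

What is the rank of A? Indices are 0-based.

step 1: normalize row 0 (÷3) = (1, 4)
  row 1: subtract 1×row0 = (0, 5)
step 2: normalize row 1 (÷5) = (0, 1)
  row 0: subtract 4×row1 = (1, 0)

rank = 2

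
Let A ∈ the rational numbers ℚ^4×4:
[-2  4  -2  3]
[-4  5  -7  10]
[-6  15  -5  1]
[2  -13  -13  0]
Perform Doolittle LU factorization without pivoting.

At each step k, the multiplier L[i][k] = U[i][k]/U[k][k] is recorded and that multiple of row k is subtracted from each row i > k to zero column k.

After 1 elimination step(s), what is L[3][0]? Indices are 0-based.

k=0: U[0][0]=-2
  eliminate (1,0): mult=2, new row 1: (0, -3, -3, 4); set L[1][0]=2
  eliminate (2,0): mult=3, new row 2: (0, 3, 1, -8); set L[2][0]=3
  eliminate (3,0): mult=-1, new row 3: (0, -9, -15, 3); set L[3][0]=-1

L[3][0] = -1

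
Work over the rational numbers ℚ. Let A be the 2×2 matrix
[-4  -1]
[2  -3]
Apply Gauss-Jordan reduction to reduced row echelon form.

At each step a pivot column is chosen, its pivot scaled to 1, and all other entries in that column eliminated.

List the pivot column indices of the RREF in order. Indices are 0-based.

[1] R0 /= -4  ⇒  (1, 1/4)
     R1 -= 2·R0  ⇒  (0, -7/2)
[2] R1 /= -7/2  ⇒  (0, 1)
     R0 -= 1/4·R1  ⇒  (1, 0)

pivot columns: 0, 1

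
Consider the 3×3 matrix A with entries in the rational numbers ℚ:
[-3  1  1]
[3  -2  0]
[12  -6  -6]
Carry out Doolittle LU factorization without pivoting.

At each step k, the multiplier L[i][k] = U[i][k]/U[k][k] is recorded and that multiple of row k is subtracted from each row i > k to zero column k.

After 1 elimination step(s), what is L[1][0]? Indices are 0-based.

[col 0] pivot -3
  R1 -= -1*R0 → (0, -1, 1)  (L[1][0] := -1)
  R2 -= -4*R0 → (0, -2, -2)  (L[2][0] := -4)

L[1][0] = -1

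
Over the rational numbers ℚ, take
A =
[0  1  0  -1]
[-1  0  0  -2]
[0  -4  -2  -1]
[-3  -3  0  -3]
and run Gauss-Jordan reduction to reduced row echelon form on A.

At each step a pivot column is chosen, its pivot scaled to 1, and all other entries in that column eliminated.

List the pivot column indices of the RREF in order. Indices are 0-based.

[1] R0 <-> R1
[1] R0 /= -1  ⇒  (1, 0, 0, 2)
     R3 -= -3·R0  ⇒  (0, -3, 0, 3)
[2] R1 /= 1  ⇒  (0, 1, 0, -1)
     R2 -= -4·R1  ⇒  (0, 0, -2, -5)
     R3 -= -3·R1  ⇒  (0, 0, 0, 0)
[3] R2 /= -2  ⇒  (0, 0, 1, 5/2)
column 3 empty below row 3

pivot columns: 0, 1, 2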